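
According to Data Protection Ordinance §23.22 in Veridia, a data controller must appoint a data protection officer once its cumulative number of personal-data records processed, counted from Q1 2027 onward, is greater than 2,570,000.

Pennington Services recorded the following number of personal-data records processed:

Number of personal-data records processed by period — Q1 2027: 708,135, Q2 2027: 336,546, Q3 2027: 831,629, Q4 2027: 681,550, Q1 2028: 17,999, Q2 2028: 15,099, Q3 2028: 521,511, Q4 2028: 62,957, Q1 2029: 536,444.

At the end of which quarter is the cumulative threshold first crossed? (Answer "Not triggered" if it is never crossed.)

Through Q1 2027: 708,135
Through Q2 2027: 1,044,681
Through Q3 2027: 1,876,310
Through Q4 2027: 2,557,860
Through Q1 2028: 2,575,859 ← exceeds threshold

Q1 2028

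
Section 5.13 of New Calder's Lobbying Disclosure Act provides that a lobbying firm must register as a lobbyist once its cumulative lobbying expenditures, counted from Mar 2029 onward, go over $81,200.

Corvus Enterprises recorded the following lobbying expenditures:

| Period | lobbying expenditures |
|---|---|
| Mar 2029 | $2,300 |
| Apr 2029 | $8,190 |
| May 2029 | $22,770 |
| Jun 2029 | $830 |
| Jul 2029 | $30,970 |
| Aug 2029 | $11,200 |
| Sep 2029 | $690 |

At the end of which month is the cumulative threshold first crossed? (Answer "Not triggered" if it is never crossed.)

Through Mar 2029: $2,300
Through Apr 2029: $10,490
Through May 2029: $33,260
Through Jun 2029: $34,090
Through Jul 2029: $65,060
Through Aug 2029: $76,260
Through Sep 2029: $76,950
Final cumulative total $76,950 ≤ $81,200; the threshold is never exceeded.

Not triggered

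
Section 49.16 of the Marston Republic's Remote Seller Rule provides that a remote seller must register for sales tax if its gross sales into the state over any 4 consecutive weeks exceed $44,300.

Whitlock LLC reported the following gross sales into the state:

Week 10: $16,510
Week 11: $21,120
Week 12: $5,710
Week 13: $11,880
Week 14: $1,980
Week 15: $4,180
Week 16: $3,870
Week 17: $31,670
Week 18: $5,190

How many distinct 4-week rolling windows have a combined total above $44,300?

Week 10–Week 13: $16,510 + $21,120 + $5,710 + $11,880 = $55,220 (over)
Week 11–Week 14: $21,120 + $5,710 + $11,880 + $1,980 = $40,690 (under)
Week 12–Week 15: $5,710 + $11,880 + $1,980 + $4,180 = $23,750 (under)
Week 13–Week 16: $11,880 + $1,980 + $4,180 + $3,870 = $21,910 (under)
Week 14–Week 17: $1,980 + $4,180 + $3,870 + $31,670 = $41,700 (under)
Week 15–Week 18: $4,180 + $3,870 + $31,670 + $5,190 = $44,910 (over)
2 windows exceed the threshold.

2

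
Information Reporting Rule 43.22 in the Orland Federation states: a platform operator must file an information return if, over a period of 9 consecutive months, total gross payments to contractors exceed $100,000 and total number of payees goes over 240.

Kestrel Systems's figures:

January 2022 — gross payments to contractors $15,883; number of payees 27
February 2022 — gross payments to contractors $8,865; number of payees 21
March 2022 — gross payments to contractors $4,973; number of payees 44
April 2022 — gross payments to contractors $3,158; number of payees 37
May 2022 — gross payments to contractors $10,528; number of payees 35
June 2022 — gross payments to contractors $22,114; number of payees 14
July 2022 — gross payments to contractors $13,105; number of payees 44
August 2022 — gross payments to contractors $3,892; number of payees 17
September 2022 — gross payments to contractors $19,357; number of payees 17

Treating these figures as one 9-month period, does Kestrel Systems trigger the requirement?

Total gross payments to contractors: $15,883 + $8,865 + $4,973 + $3,158 + $10,528 + $22,114 + $13,105 + $3,892 + $19,357 = $101,875 (> $100,000).
Total number of payees: 27 + 21 + 44 + 37 + 35 + 14 + 44 + 17 + 17 = 256 (> 240).
The test is 'and': both thresholds are exceeded.

Yes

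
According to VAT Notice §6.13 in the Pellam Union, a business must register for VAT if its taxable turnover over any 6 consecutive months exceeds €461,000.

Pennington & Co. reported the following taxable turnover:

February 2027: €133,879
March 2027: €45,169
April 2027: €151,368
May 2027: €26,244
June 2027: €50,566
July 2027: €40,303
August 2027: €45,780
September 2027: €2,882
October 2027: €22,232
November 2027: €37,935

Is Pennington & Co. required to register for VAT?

February 2027–July 2027: €133,879 + €45,169 + €151,368 + €26,244 + €50,566 + €40,303 = €447,529 (under)
March 2027–August 2027: €45,169 + €151,368 + €26,244 + €50,566 + €40,303 + €45,780 = €359,430 (under)
April 2027–September 2027: €151,368 + €26,244 + €50,566 + €40,303 + €45,780 + €2,882 = €317,143 (under)
May 2027–October 2027: €26,244 + €50,566 + €40,303 + €45,780 + €2,882 + €22,232 = €188,007 (under)
June 2027–November 2027: €50,566 + €40,303 + €45,780 + €2,882 + €22,232 + €37,935 = €199,698 (under)
No window exceeds €461,000.

No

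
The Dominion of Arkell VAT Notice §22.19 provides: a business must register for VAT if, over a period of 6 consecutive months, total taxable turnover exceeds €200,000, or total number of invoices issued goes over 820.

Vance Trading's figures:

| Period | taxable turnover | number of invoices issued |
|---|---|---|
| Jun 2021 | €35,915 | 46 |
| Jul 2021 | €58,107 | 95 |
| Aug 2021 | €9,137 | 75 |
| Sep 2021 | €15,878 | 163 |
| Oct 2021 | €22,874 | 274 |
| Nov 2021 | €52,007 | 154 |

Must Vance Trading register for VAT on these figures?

No

Total taxable turnover: €35,915 + €58,107 + €9,137 + €15,878 + €22,874 + €52,007 = €193,918 (≤ €200,000).
Total number of invoices issued: 46 + 95 + 75 + 163 + 274 + 154 = 807 (≤ 820).
The test is 'or': neither threshold is exceeded.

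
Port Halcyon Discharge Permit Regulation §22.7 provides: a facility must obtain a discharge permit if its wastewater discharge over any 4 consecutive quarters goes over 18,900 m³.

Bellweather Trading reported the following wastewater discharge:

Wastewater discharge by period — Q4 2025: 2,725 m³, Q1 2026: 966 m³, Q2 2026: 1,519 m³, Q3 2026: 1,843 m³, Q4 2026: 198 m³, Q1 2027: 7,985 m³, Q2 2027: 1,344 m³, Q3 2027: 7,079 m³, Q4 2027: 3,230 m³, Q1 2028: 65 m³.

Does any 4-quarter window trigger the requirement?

Yes

Q4 2025–Q3 2026: 2,725 m³ + 966 m³ + 1,519 m³ + 1,843 m³ = 7,053 m³ (under)
Q1 2026–Q4 2026: 966 m³ + 1,519 m³ + 1,843 m³ + 198 m³ = 4,526 m³ (under)
Q2 2026–Q1 2027: 1,519 m³ + 1,843 m³ + 198 m³ + 7,985 m³ = 11,545 m³ (under)
Q3 2026–Q2 2027: 1,843 m³ + 198 m³ + 7,985 m³ + 1,344 m³ = 11,370 m³ (under)
Q4 2026–Q3 2027: 198 m³ + 7,985 m³ + 1,344 m³ + 7,079 m³ = 16,606 m³ (under)
Q1 2027–Q4 2027: 7,985 m³ + 1,344 m³ + 7,079 m³ + 3,230 m³ = 19,638 m³ (over)
Q2 2027–Q1 2028: 1,344 m³ + 7,079 m³ + 3,230 m³ + 65 m³ = 11,718 m³ (under)
At least one window exceeds 18,900 m³.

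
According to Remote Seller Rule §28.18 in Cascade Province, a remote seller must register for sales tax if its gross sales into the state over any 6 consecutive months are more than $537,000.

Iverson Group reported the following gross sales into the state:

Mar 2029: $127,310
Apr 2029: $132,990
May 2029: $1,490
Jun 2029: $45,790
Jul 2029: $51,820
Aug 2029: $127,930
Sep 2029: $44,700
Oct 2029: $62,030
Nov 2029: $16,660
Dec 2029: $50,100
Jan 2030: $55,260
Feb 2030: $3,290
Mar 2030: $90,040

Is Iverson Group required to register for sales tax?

No

Mar 2029–Aug 2029: $127,310 + $132,990 + $1,490 + $45,790 + $51,820 + $127,930 = $487,330 (under)
Apr 2029–Sep 2029: $132,990 + $1,490 + $45,790 + $51,820 + $127,930 + $44,700 = $404,720 (under)
May 2029–Oct 2029: $1,490 + $45,790 + $51,820 + $127,930 + $44,700 + $62,030 = $333,760 (under)
Jun 2029–Nov 2029: $45,790 + $51,820 + $127,930 + $44,700 + $62,030 + $16,660 = $348,930 (under)
Jul 2029–Dec 2029: $51,820 + $127,930 + $44,700 + $62,030 + $16,660 + $50,100 = $353,240 (under)
Aug 2029–Jan 2030: $127,930 + $44,700 + $62,030 + $16,660 + $50,100 + $55,260 = $356,680 (under)
Sep 2029–Feb 2030: $44,700 + $62,030 + $16,660 + $50,100 + $55,260 + $3,290 = $232,040 (under)
Oct 2029–Mar 2030: $62,030 + $16,660 + $50,100 + $55,260 + $3,290 + $90,040 = $277,380 (under)
No window exceeds $537,000.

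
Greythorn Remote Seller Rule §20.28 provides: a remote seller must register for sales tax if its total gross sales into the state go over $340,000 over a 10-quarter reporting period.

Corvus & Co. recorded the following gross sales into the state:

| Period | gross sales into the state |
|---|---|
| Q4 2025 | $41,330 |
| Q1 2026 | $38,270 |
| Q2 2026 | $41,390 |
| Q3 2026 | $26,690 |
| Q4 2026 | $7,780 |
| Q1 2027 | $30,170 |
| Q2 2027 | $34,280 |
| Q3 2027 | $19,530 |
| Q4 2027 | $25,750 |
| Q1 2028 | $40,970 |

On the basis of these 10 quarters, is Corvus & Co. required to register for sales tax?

No

Total gross sales into the state: $41,330 + $38,270 + $41,390 + $26,690 + $7,780 + $30,170 + $34,280 + $19,530 + $25,750 + $40,970 = $306,160.
$306,160 ≤ $340,000, so the threshold is not exceeded.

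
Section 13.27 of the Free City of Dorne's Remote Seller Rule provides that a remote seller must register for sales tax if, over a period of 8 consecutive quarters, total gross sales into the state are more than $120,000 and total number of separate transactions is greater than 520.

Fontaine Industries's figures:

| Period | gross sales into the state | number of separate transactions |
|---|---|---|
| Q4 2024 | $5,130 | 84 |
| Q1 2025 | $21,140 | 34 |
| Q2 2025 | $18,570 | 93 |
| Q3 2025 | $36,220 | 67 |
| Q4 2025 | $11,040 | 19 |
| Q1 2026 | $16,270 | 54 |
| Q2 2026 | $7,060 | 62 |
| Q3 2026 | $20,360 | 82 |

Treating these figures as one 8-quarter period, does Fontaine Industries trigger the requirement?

Total gross sales into the state: $5,130 + $21,140 + $18,570 + $36,220 + $11,040 + $16,270 + $7,060 + $20,360 = $135,790 (> $120,000).
Total number of separate transactions: 84 + 34 + 93 + 67 + 19 + 54 + 62 + 82 = 495 (≤ 520).
The test is 'and': the rule requires both, and at least one is not exceeded.

No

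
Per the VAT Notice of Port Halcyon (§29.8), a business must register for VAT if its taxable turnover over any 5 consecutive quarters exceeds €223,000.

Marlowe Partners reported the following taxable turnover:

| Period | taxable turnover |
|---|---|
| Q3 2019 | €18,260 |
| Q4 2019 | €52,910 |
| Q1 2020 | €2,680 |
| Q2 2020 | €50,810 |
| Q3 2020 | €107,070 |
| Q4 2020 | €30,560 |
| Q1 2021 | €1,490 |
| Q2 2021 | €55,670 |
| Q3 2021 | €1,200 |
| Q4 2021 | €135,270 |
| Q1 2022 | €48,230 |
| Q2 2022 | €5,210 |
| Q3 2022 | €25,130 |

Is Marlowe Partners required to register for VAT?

Yes

Q3 2019–Q3 2020: €18,260 + €52,910 + €2,680 + €50,810 + €107,070 = €231,730 (over)
Q4 2019–Q4 2020: €52,910 + €2,680 + €50,810 + €107,070 + €30,560 = €244,030 (over)
Q1 2020–Q1 2021: €2,680 + €50,810 + €107,070 + €30,560 + €1,490 = €192,610 (under)
Q2 2020–Q2 2021: €50,810 + €107,070 + €30,560 + €1,490 + €55,670 = €245,600 (over)
Q3 2020–Q3 2021: €107,070 + €30,560 + €1,490 + €55,670 + €1,200 = €195,990 (under)
Q4 2020–Q4 2021: €30,560 + €1,490 + €55,670 + €1,200 + €135,270 = €224,190 (over)
Q1 2021–Q1 2022: €1,490 + €55,670 + €1,200 + €135,270 + €48,230 = €241,860 (over)
Q2 2021–Q2 2022: €55,670 + €1,200 + €135,270 + €48,230 + €5,210 = €245,580 (over)
Q3 2021–Q3 2022: €1,200 + €135,270 + €48,230 + €5,210 + €25,130 = €215,040 (under)
At least one window exceeds €223,000.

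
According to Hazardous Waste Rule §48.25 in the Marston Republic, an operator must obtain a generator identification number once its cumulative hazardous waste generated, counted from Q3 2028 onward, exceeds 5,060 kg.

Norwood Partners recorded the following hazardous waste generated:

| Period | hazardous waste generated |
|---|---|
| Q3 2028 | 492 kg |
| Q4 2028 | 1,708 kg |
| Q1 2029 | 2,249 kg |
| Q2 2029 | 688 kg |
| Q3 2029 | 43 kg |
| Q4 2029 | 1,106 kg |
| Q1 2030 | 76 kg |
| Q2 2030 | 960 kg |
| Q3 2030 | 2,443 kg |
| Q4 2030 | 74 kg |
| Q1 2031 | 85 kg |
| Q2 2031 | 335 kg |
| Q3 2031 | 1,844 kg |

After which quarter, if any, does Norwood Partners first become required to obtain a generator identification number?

Through Q3 2028: 492 kg
Through Q4 2028: 2,200 kg
Through Q1 2029: 4,449 kg
Through Q2 2029: 5,137 kg ← exceeds threshold

Q2 2029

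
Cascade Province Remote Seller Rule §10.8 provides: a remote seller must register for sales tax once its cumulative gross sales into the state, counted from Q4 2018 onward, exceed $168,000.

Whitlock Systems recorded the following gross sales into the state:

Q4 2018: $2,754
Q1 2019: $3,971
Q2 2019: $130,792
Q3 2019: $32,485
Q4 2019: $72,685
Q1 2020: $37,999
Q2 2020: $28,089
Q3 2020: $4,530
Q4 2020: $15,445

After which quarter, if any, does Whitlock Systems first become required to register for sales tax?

Through Q4 2018: $2,754
Through Q1 2019: $6,725
Through Q2 2019: $137,517
Through Q3 2019: $170,002 ← exceeds threshold

Q3 2019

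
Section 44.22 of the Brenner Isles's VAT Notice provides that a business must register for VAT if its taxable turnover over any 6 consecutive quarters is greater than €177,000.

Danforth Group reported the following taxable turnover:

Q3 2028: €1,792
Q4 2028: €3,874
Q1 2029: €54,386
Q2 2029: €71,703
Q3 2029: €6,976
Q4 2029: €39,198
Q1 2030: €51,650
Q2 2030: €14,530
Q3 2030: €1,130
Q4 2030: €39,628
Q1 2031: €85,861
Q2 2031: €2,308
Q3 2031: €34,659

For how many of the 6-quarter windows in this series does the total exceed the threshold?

Q3 2028–Q4 2029: €1,792 + €3,874 + €54,386 + €71,703 + €6,976 + €39,198 = €177,929 (over)
Q4 2028–Q1 2030: €3,874 + €54,386 + €71,703 + €6,976 + €39,198 + €51,650 = €227,787 (over)
Q1 2029–Q2 2030: €54,386 + €71,703 + €6,976 + €39,198 + €51,650 + €14,530 = €238,443 (over)
Q2 2029–Q3 2030: €71,703 + €6,976 + €39,198 + €51,650 + €14,530 + €1,130 = €185,187 (over)
Q3 2029–Q4 2030: €6,976 + €39,198 + €51,650 + €14,530 + €1,130 + €39,628 = €153,112 (under)
Q4 2029–Q1 2031: €39,198 + €51,650 + €14,530 + €1,130 + €39,628 + €85,861 = €231,997 (over)
Q1 2030–Q2 2031: €51,650 + €14,530 + €1,130 + €39,628 + €85,861 + €2,308 = €195,107 (over)
Q2 2030–Q3 2031: €14,530 + €1,130 + €39,628 + €85,861 + €2,308 + €34,659 = €178,116 (over)
7 windows exceed the threshold.

7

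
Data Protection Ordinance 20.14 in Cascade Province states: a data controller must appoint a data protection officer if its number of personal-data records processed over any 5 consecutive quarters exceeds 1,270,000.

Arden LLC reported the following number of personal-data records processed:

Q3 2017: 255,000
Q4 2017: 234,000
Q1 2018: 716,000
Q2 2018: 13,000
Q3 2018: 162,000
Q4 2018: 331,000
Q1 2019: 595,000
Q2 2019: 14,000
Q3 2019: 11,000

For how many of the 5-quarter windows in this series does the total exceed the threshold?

Q3 2017–Q3 2018: 255,000 + 234,000 + 716,000 + 13,000 + 162,000 = 1,380,000 (over)
Q4 2017–Q4 2018: 234,000 + 716,000 + 13,000 + 162,000 + 331,000 = 1,456,000 (over)
Q1 2018–Q1 2019: 716,000 + 13,000 + 162,000 + 331,000 + 595,000 = 1,817,000 (over)
Q2 2018–Q2 2019: 13,000 + 162,000 + 331,000 + 595,000 + 14,000 = 1,115,000 (under)
Q3 2018–Q3 2019: 162,000 + 331,000 + 595,000 + 14,000 + 11,000 = 1,113,000 (under)
3 windows exceed the threshold.

3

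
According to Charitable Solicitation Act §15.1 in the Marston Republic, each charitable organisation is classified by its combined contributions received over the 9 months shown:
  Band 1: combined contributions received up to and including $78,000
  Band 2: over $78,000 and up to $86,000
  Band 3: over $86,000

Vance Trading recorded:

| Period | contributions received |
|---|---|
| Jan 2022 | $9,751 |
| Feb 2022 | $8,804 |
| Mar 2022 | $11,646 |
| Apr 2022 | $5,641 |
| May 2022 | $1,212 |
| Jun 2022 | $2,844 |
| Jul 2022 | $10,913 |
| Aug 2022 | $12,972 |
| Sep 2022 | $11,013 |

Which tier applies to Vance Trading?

Band 1

Combined contributions received: $9,751 + $8,804 + $11,646 + $5,641 + $1,212 + $2,844 + $10,913 + $12,972 + $11,013 = $74,796.
$74,796 ≤ $78,000, so Band 1 applies.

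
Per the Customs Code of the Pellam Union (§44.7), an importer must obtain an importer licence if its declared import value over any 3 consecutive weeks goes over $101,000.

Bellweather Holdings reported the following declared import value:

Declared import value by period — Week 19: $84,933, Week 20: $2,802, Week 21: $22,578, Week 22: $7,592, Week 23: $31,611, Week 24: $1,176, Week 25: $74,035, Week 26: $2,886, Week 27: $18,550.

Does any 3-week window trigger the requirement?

Week 19–Week 21: $84,933 + $2,802 + $22,578 = $110,313 (over)
Week 20–Week 22: $2,802 + $22,578 + $7,592 = $32,972 (under)
Week 21–Week 23: $22,578 + $7,592 + $31,611 = $61,781 (under)
Week 22–Week 24: $7,592 + $31,611 + $1,176 = $40,379 (under)
Week 23–Week 25: $31,611 + $1,176 + $74,035 = $106,822 (over)
Week 24–Week 26: $1,176 + $74,035 + $2,886 = $78,097 (under)
Week 25–Week 27: $74,035 + $2,886 + $18,550 = $95,471 (under)
At least one window exceeds $101,000.

Yes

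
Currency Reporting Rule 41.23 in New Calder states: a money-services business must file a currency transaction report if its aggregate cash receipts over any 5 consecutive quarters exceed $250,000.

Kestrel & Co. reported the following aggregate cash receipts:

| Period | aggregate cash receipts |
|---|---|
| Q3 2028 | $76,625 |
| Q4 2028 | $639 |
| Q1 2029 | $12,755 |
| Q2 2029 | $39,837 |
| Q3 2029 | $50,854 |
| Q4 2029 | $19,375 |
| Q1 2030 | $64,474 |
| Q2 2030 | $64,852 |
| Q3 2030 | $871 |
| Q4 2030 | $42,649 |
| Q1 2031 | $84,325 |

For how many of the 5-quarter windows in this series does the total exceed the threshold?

1

Q3 2028–Q3 2029: $76,625 + $639 + $12,755 + $39,837 + $50,854 = $180,710 (under)
Q4 2028–Q4 2029: $639 + $12,755 + $39,837 + $50,854 + $19,375 = $123,460 (under)
Q1 2029–Q1 2030: $12,755 + $39,837 + $50,854 + $19,375 + $64,474 = $187,295 (under)
Q2 2029–Q2 2030: $39,837 + $50,854 + $19,375 + $64,474 + $64,852 = $239,392 (under)
Q3 2029–Q3 2030: $50,854 + $19,375 + $64,474 + $64,852 + $871 = $200,426 (under)
Q4 2029–Q4 2030: $19,375 + $64,474 + $64,852 + $871 + $42,649 = $192,221 (under)
Q1 2030–Q1 2031: $64,474 + $64,852 + $871 + $42,649 + $84,325 = $257,171 (over)
1 window exceeds the threshold.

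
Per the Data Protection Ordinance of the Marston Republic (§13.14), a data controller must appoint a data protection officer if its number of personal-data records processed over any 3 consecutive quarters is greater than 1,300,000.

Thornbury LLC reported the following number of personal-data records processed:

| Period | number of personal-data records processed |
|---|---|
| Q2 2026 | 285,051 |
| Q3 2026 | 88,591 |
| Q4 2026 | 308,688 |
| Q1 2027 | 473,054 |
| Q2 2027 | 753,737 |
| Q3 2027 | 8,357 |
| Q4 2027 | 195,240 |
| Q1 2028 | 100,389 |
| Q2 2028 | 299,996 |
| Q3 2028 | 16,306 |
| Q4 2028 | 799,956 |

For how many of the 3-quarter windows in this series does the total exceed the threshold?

Q2 2026–Q4 2026: 285,051 + 88,591 + 308,688 = 682,330 (under)
Q3 2026–Q1 2027: 88,591 + 308,688 + 473,054 = 870,333 (under)
Q4 2026–Q2 2027: 308,688 + 473,054 + 753,737 = 1,535,479 (over)
Q1 2027–Q3 2027: 473,054 + 753,737 + 8,357 = 1,235,148 (under)
Q2 2027–Q4 2027: 753,737 + 8,357 + 195,240 = 957,334 (under)
Q3 2027–Q1 2028: 8,357 + 195,240 + 100,389 = 303,986 (under)
Q4 2027–Q2 2028: 195,240 + 100,389 + 299,996 = 595,625 (under)
Q1 2028–Q3 2028: 100,389 + 299,996 + 16,306 = 416,691 (under)
Q2 2028–Q4 2028: 299,996 + 16,306 + 799,956 = 1,116,258 (under)
1 window exceeds the threshold.

1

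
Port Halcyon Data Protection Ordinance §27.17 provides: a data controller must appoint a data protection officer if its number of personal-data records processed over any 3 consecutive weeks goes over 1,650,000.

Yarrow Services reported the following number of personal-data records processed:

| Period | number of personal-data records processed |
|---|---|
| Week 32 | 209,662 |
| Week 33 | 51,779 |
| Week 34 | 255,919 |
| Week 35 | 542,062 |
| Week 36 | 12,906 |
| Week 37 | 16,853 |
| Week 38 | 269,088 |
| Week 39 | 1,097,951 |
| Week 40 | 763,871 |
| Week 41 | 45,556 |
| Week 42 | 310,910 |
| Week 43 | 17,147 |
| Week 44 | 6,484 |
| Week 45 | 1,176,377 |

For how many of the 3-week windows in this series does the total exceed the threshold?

Week 32–Week 34: 209,662 + 51,779 + 255,919 = 517,360 (under)
Week 33–Week 35: 51,779 + 255,919 + 542,062 = 849,760 (under)
Week 34–Week 36: 255,919 + 542,062 + 12,906 = 810,887 (under)
Week 35–Week 37: 542,062 + 12,906 + 16,853 = 571,821 (under)
Week 36–Week 38: 12,906 + 16,853 + 269,088 = 298,847 (under)
Week 37–Week 39: 16,853 + 269,088 + 1,097,951 = 1,383,892 (under)
Week 38–Week 40: 269,088 + 1,097,951 + 763,871 = 2,130,910 (over)
Week 39–Week 41: 1,097,951 + 763,871 + 45,556 = 1,907,378 (over)
Week 40–Week 42: 763,871 + 45,556 + 310,910 = 1,120,337 (under)
Week 41–Week 43: 45,556 + 310,910 + 17,147 = 373,613 (under)
Week 42–Week 44: 310,910 + 17,147 + 6,484 = 334,541 (under)
Week 43–Week 45: 17,147 + 6,484 + 1,176,377 = 1,200,008 (under)
2 windows exceed the threshold.

2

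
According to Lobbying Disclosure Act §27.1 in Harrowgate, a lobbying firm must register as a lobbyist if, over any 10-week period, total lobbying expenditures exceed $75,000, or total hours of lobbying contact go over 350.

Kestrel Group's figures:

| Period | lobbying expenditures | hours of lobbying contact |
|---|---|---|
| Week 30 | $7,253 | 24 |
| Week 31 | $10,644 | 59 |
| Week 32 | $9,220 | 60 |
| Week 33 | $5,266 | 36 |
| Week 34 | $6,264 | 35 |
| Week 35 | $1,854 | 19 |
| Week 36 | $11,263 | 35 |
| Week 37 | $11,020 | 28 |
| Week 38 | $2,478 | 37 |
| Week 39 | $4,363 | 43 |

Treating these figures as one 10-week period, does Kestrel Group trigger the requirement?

Total lobbying expenditures: $7,253 + $10,644 + $9,220 + $5,266 + $6,264 + $1,854 + $11,263 + $11,020 + $2,478 + $4,363 = $69,625 (≤ $75,000).
Total hours of lobbying contact: 24 + 59 + 60 + 36 + 35 + 19 + 35 + 28 + 37 + 43 = 376 (> 350).
The test is 'or': at least one threshold is exceeded.

Yes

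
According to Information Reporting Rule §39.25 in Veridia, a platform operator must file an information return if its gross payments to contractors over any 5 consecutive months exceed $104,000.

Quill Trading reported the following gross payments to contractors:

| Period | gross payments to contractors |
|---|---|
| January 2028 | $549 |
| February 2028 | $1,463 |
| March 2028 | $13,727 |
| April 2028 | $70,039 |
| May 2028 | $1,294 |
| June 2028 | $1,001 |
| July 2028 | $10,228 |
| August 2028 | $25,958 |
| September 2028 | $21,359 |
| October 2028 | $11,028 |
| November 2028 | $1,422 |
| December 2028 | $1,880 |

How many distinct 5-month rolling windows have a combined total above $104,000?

January 2028–May 2028: $549 + $1,463 + $13,727 + $70,039 + $1,294 = $87,072 (under)
February 2028–June 2028: $1,463 + $13,727 + $70,039 + $1,294 + $1,001 = $87,524 (under)
March 2028–July 2028: $13,727 + $70,039 + $1,294 + $1,001 + $10,228 = $96,289 (under)
April 2028–August 2028: $70,039 + $1,294 + $1,001 + $10,228 + $25,958 = $108,520 (over)
May 2028–September 2028: $1,294 + $1,001 + $10,228 + $25,958 + $21,359 = $59,840 (under)
June 2028–October 2028: $1,001 + $10,228 + $25,958 + $21,359 + $11,028 = $69,574 (under)
July 2028–November 2028: $10,228 + $25,958 + $21,359 + $11,028 + $1,422 = $69,995 (under)
August 2028–December 2028: $25,958 + $21,359 + $11,028 + $1,422 + $1,880 = $61,647 (under)
1 window exceeds the threshold.

1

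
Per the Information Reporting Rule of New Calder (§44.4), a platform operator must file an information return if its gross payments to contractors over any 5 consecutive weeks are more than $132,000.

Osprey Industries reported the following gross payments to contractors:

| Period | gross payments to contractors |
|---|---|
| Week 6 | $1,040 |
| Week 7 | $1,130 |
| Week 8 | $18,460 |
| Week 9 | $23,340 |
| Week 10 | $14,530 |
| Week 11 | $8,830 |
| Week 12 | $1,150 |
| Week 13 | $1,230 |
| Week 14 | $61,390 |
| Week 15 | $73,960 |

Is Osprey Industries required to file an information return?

Yes

Week 6–Week 10: $1,040 + $1,130 + $18,460 + $23,340 + $14,530 = $58,500 (under)
Week 7–Week 11: $1,130 + $18,460 + $23,340 + $14,530 + $8,830 = $66,290 (under)
Week 8–Week 12: $18,460 + $23,340 + $14,530 + $8,830 + $1,150 = $66,310 (under)
Week 9–Week 13: $23,340 + $14,530 + $8,830 + $1,150 + $1,230 = $49,080 (under)
Week 10–Week 14: $14,530 + $8,830 + $1,150 + $1,230 + $61,390 = $87,130 (under)
Week 11–Week 15: $8,830 + $1,150 + $1,230 + $61,390 + $73,960 = $146,560 (over)
At least one window exceeds $132,000.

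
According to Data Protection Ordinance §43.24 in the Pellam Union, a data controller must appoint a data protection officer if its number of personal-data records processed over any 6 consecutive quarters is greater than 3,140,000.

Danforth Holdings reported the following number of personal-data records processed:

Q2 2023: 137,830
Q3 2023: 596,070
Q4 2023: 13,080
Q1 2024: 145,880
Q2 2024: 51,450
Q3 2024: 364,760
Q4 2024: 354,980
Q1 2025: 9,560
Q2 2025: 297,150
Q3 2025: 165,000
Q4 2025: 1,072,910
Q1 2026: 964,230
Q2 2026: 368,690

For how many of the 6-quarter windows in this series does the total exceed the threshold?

0

Q2 2023–Q3 2024: 137,830 + 596,070 + 13,080 + 145,880 + 51,450 + 364,760 = 1,309,070 (under)
Q3 2023–Q4 2024: 596,070 + 13,080 + 145,880 + 51,450 + 364,760 + 354,980 = 1,526,220 (under)
Q4 2023–Q1 2025: 13,080 + 145,880 + 51,450 + 364,760 + 354,980 + 9,560 = 939,710 (under)
Q1 2024–Q2 2025: 145,880 + 51,450 + 364,760 + 354,980 + 9,560 + 297,150 = 1,223,780 (under)
Q2 2024–Q3 2025: 51,450 + 364,760 + 354,980 + 9,560 + 297,150 + 165,000 = 1,242,900 (under)
Q3 2024–Q4 2025: 364,760 + 354,980 + 9,560 + 297,150 + 165,000 + 1,072,910 = 2,264,360 (under)
Q4 2024–Q1 2026: 354,980 + 9,560 + 297,150 + 165,000 + 1,072,910 + 964,230 = 2,863,830 (under)
Q1 2025–Q2 2026: 9,560 + 297,150 + 165,000 + 1,072,910 + 964,230 + 368,690 = 2,877,540 (under)
0 windows exceed the threshold.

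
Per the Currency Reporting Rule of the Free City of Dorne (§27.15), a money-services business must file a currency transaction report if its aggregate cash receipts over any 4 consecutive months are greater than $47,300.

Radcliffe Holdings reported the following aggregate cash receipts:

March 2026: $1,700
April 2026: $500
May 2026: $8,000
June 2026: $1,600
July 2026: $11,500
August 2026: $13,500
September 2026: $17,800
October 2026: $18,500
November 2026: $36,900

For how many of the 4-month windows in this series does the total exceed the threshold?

2

March 2026–June 2026: $1,700 + $500 + $8,000 + $1,600 = $11,800 (under)
April 2026–July 2026: $500 + $8,000 + $1,600 + $11,500 = $21,600 (under)
May 2026–August 2026: $8,000 + $1,600 + $11,500 + $13,500 = $34,600 (under)
June 2026–September 2026: $1,600 + $11,500 + $13,500 + $17,800 = $44,400 (under)
July 2026–October 2026: $11,500 + $13,500 + $17,800 + $18,500 = $61,300 (over)
August 2026–November 2026: $13,500 + $17,800 + $18,500 + $36,900 = $86,700 (over)
2 windows exceed the threshold.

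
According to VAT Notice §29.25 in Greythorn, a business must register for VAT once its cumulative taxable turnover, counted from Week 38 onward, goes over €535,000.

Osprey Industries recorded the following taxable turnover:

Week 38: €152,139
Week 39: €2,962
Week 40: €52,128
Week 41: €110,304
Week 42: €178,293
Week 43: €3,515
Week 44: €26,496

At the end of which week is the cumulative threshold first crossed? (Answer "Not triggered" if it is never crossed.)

Not triggered

Through Week 38: €152,139
Through Week 39: €155,101
Through Week 40: €207,229
Through Week 41: €317,533
Through Week 42: €495,826
Through Week 43: €499,341
Through Week 44: €525,837
Final cumulative total €525,837 ≤ €535,000; the threshold is never exceeded.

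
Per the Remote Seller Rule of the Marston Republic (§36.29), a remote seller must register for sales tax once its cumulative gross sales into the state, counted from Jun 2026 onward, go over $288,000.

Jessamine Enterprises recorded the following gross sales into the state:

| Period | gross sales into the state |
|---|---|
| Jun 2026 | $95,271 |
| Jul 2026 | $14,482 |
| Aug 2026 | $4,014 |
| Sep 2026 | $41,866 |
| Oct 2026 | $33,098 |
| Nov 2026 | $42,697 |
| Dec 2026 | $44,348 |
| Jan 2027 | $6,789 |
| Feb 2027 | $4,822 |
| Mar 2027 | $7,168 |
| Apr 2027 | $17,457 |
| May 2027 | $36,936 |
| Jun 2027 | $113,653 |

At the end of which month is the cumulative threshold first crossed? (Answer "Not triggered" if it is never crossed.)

Mar 2027

Through Jun 2026: $95,271
Through Jul 2026: $109,753
Through Aug 2026: $113,767
Through Sep 2026: $155,633
Through Oct 2026: $188,731
Through Nov 2026: $231,428
Through Dec 2026: $275,776
Through Jan 2027: $282,565
Through Feb 2027: $287,387
Through Mar 2027: $294,555 ← exceeds threshold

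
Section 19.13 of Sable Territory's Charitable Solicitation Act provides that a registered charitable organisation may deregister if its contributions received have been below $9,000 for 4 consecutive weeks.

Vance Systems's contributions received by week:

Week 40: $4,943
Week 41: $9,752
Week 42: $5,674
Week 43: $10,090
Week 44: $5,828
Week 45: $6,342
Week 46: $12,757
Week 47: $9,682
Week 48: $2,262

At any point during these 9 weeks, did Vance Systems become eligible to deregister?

No

Weeks below $9,000: Week 40, Week 42, Week 44, Week 45, Week 48.
Longest run of consecutive weeks below the threshold: 2.
2 < 4, so Vance Systems never became eligible.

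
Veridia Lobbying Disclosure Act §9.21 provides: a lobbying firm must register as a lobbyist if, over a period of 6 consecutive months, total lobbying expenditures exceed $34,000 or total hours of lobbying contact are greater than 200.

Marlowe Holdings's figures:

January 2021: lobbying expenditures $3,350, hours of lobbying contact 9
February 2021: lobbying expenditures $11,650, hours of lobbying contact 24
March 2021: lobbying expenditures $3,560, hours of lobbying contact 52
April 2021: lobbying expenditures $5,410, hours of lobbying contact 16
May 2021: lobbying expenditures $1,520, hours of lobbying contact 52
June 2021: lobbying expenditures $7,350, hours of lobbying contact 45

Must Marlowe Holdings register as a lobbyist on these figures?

No

Total lobbying expenditures: $3,350 + $11,650 + $3,560 + $5,410 + $1,520 + $7,350 = $32,840 (≤ $34,000).
Total hours of lobbying contact: 9 + 24 + 52 + 16 + 52 + 45 = 198 (≤ 200).
The test is 'or': neither threshold is exceeded.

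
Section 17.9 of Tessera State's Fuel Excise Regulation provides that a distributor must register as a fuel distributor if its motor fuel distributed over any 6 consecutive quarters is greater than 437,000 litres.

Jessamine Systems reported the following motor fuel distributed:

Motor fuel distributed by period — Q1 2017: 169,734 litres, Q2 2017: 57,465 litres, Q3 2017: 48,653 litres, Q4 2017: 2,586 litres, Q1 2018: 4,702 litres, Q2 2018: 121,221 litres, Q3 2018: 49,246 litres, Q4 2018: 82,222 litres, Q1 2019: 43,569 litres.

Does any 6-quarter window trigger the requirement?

Q1 2017–Q2 2018: 169,734 litres + 57,465 litres + 48,653 litres + 2,586 litres + 4,702 litres + 121,221 litres = 404,361 litres (under)
Q2 2017–Q3 2018: 57,465 litres + 48,653 litres + 2,586 litres + 4,702 litres + 121,221 litres + 49,246 litres = 283,873 litres (under)
Q3 2017–Q4 2018: 48,653 litres + 2,586 litres + 4,702 litres + 121,221 litres + 49,246 litres + 82,222 litres = 308,630 litres (under)
Q4 2017–Q1 2019: 2,586 litres + 4,702 litres + 121,221 litres + 49,246 litres + 82,222 litres + 43,569 litres = 303,546 litres (under)
No window exceeds 437,000 litres.

No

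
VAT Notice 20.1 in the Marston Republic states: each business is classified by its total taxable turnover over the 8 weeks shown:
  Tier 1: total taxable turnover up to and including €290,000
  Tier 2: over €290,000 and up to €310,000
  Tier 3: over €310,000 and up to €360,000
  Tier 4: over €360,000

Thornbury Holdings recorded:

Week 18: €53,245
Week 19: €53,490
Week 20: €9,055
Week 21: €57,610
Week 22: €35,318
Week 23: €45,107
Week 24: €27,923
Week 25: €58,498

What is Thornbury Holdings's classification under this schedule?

Tier 3

Total taxable turnover: €53,245 + €53,490 + €9,055 + €57,610 + €35,318 + €45,107 + €27,923 + €58,498 = €340,246.
€310,000 < €340,246 ≤ €360,000, so Tier 3 applies.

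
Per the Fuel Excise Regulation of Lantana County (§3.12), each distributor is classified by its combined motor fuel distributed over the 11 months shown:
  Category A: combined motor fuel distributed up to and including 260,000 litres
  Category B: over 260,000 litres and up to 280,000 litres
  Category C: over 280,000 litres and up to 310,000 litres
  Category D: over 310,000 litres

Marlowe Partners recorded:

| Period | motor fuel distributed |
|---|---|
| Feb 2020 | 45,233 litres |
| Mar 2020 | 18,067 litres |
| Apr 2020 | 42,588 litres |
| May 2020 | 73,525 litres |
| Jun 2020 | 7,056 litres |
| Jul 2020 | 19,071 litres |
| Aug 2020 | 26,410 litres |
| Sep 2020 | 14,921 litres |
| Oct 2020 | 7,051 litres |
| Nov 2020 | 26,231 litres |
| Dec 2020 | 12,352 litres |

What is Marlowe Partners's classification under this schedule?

Category C

Combined motor fuel distributed: 45,233 litres + 18,067 litres + 42,588 litres + 73,525 litres + 7,056 litres + 19,071 litres + 26,410 litres + 14,921 litres + 7,051 litres + 26,231 litres + 12,352 litres = 292,505 litres.
280,000 litres < 292,505 litres ≤ 310,000 litres, so Category C applies.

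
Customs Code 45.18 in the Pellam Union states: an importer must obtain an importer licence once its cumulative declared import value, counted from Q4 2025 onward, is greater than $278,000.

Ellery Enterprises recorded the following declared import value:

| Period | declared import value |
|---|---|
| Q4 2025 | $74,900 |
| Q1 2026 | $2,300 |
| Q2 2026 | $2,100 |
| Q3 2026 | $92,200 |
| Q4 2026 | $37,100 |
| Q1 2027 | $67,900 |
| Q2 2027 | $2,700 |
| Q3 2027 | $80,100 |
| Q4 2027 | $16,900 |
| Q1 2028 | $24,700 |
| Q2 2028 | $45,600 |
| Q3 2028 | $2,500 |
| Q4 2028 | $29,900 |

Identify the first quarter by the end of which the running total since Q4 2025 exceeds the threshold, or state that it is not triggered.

Q2 2027

Through Q4 2025: $74,900
Through Q1 2026: $77,200
Through Q2 2026: $79,300
Through Q3 2026: $171,500
Through Q4 2026: $208,600
Through Q1 2027: $276,500
Through Q2 2027: $279,200 ← exceeds threshold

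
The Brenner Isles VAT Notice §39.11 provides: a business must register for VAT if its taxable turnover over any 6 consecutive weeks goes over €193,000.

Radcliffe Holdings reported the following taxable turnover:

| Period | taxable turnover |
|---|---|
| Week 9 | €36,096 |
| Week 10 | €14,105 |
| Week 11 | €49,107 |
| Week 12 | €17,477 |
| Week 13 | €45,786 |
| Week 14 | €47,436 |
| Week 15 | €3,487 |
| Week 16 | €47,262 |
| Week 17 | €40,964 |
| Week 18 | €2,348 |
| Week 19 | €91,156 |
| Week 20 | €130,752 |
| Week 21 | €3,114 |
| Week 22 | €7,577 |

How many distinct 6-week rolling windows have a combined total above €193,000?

Week 9–Week 14: €36,096 + €14,105 + €49,107 + €17,477 + €45,786 + €47,436 = €210,007 (over)
Week 10–Week 15: €14,105 + €49,107 + €17,477 + €45,786 + €47,436 + €3,487 = €177,398 (under)
Week 11–Week 16: €49,107 + €17,477 + €45,786 + €47,436 + €3,487 + €47,262 = €210,555 (over)
Week 12–Week 17: €17,477 + €45,786 + €47,436 + €3,487 + €47,262 + €40,964 = €202,412 (over)
Week 13–Week 18: €45,786 + €47,436 + €3,487 + €47,262 + €40,964 + €2,348 = €187,283 (under)
Week 14–Week 19: €47,436 + €3,487 + €47,262 + €40,964 + €2,348 + €91,156 = €232,653 (over)
Week 15–Week 20: €3,487 + €47,262 + €40,964 + €2,348 + €91,156 + €130,752 = €315,969 (over)
Week 16–Week 21: €47,262 + €40,964 + €2,348 + €91,156 + €130,752 + €3,114 = €315,596 (over)
Week 17–Week 22: €40,964 + €2,348 + €91,156 + €130,752 + €3,114 + €7,577 = €275,911 (over)
7 windows exceed the threshold.

7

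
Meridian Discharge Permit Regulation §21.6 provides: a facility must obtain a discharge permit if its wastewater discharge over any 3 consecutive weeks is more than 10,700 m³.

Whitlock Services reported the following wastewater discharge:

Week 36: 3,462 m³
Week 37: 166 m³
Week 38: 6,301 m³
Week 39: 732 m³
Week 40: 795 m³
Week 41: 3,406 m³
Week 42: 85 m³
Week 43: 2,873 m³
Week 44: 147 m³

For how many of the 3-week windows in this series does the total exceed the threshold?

0

Week 36–Week 38: 3,462 m³ + 166 m³ + 6,301 m³ = 9,929 m³ (under)
Week 37–Week 39: 166 m³ + 6,301 m³ + 732 m³ = 7,199 m³ (under)
Week 38–Week 40: 6,301 m³ + 732 m³ + 795 m³ = 7,828 m³ (under)
Week 39–Week 41: 732 m³ + 795 m³ + 3,406 m³ = 4,933 m³ (under)
Week 40–Week 42: 795 m³ + 3,406 m³ + 85 m³ = 4,286 m³ (under)
Week 41–Week 43: 3,406 m³ + 85 m³ + 2,873 m³ = 6,364 m³ (under)
Week 42–Week 44: 85 m³ + 2,873 m³ + 147 m³ = 3,105 m³ (under)
0 windows exceed the threshold.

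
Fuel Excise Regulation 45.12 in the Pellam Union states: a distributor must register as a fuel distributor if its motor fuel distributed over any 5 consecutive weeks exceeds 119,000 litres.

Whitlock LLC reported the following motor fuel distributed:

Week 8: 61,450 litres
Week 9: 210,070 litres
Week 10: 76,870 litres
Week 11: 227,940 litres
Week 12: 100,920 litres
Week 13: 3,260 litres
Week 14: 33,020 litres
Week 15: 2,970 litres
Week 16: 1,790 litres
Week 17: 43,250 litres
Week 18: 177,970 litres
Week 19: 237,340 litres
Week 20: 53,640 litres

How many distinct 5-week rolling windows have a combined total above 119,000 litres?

Week 8–Week 12: 61,450 litres + 210,070 litres + 76,870 litres + 227,940 litres + 100,920 litres = 677,250 litres (over)
Week 9–Week 13: 210,070 litres + 76,870 litres + 227,940 litres + 100,920 litres + 3,260 litres = 619,060 litres (over)
Week 10–Week 14: 76,870 litres + 227,940 litres + 100,920 litres + 3,260 litres + 33,020 litres = 442,010 litres (over)
Week 11–Week 15: 227,940 litres + 100,920 litres + 3,260 litres + 33,020 litres + 2,970 litres = 368,110 litres (over)
Week 12–Week 16: 100,920 litres + 3,260 litres + 33,020 litres + 2,970 litres + 1,790 litres = 141,960 litres (over)
Week 13–Week 17: 3,260 litres + 33,020 litres + 2,970 litres + 1,790 litres + 43,250 litres = 84,290 litres (under)
Week 14–Week 18: 33,020 litres + 2,970 litres + 1,790 litres + 43,250 litres + 177,970 litres = 259,000 litres (over)
Week 15–Week 19: 2,970 litres + 1,790 litres + 43,250 litres + 177,970 litres + 237,340 litres = 463,320 litres (over)
Week 16–Week 20: 1,790 litres + 43,250 litres + 177,970 litres + 237,340 litres + 53,640 litres = 513,990 litres (over)
8 windows exceed the threshold.

8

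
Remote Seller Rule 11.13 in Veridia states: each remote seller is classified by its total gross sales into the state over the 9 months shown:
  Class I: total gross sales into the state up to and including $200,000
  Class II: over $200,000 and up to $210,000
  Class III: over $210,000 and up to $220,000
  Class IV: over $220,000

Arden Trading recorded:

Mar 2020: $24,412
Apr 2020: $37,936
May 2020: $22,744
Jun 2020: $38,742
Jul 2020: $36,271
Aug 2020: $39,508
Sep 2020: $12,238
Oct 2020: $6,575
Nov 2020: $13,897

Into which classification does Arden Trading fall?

Total gross sales into the state: $24,412 + $37,936 + $22,744 + $38,742 + $36,271 + $39,508 + $12,238 + $6,575 + $13,897 = $232,323.
$232,323 > $220,000, so Class IV applies.

Class IV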